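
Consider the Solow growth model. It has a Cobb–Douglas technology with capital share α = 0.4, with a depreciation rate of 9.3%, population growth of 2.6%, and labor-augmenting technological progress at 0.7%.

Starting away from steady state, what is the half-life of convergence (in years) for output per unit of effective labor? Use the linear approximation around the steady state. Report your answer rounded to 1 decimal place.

t_½ ≈ 9.2 years

Near the steady state the convergence rate is λ = (1 − α)(n + g + δ).
λ = (1 − 0.4) × 0.126 = 0.6 × 0.126 = 0.0756
Half-life = ln 2 / λ = 0.6931 / 0.0756 ≈ 9.17 years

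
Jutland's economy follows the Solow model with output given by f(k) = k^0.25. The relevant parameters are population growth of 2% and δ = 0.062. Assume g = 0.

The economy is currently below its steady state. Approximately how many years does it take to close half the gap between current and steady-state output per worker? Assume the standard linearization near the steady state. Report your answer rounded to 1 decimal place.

Near the steady state the convergence rate is λ = (1 − α)(n + δ).
λ = (1 − 0.25) × 0.082 = 0.75 × 0.082 = 0.0615
Half-life = ln 2 / λ = 0.6931 / 0.0615 ≈ 11.27 years

half-life ≈ 11.3 years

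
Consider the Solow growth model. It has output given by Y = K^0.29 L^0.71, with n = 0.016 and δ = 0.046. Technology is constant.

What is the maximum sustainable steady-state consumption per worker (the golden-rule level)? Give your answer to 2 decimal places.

c_gold ≈ 1.33

At the golden rule, f'(k) = n + δ, so α·k^(α−1) = n + δ and k_gold = (α/(n + δ))^(1/(1−α)).
k_gold = (0.29/0.062)^(1/0.71) = 4.6774^1.4085 ≈ 8.7842
c_gold = f(k_gold) − (n + δ)·k_gold = 1.8779 − 0.062×8.7842 ≈ 1.3333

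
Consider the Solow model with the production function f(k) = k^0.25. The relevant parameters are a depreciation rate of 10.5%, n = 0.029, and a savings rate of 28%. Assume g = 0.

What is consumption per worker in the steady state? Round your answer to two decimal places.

In steady state, investment equals break-even investment: s·k^α = (n + δ)·k.
Dividing both sides by k: k^(1−α) = s / (n + δ).
k^0.75 = 0.28 / (0.029 + 0.105) = 0.28 / 0.134 = 2.0896
k* = 2.0896^(1/0.75) ≈ 2.6715
y* = (k*)^α = 2.6715^0.25 ≈ 1.2785
c* = (1 − s)·y* = (1 − 0.28) × 1.2785 ≈ 0.9205

c* ≈ 0.92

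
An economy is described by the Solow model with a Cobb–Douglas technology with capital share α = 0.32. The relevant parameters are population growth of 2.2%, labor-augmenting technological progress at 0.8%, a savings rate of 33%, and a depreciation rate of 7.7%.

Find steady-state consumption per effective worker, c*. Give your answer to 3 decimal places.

Steady state requires s·f(k) = (n + g + δ)·k, i.e. s·k^α = (n + g + δ)·k.
Rearranging, k^(1−α) = s / (n + g + δ).
k^0.68 = 0.33 / (0.022 + 0.008 + 0.077) = 0.33 / 0.107 = 3.0841
k* = 3.0841^(1/0.68) ≈ 5.2397
y* = (k*)^α = 5.2397^0.32 ≈ 1.6989
c* = (1 − s)·y* = (1 − 0.33) × 1.6989 ≈ 1.1383

c* = 1.138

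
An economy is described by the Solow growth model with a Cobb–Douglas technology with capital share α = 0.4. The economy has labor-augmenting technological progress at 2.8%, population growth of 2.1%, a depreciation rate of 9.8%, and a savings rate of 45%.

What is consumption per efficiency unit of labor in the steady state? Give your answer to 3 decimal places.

Steady state requires s·f(k) = (n + g + δ)·k, i.e. s·k^α = (n + g + δ)·k.
Dividing both sides by k: k^(1−α) = s / (n + g + δ).
k^0.6 = 0.45 / (0.021 + 0.028 + 0.098) = 0.45 / 0.147 = 3.0612
k* = 3.0612^(1/0.6) ≈ 6.4539
y* = (k*)^α = 6.4539^0.4 ≈ 2.1083
c* = (1 − s)·y* = (1 − 0.45) × 2.1083 ≈ 1.1596

c* ≈ 1.160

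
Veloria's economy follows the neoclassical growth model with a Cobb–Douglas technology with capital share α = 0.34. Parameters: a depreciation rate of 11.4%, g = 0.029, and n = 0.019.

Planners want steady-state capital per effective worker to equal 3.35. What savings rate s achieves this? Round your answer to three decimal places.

s ≈ 0.360

Steady state requires s·f(k) = (n + g + δ)·k, i.e. s·k^α = (n + g + δ)·k.
So s / (n + g + δ) = (k*)^(1−α) = 3.35^0.66 = 2.2209.
Therefore s = 2.2209 × (n + g + δ) = 2.2209 × 0.162 = 0.3598.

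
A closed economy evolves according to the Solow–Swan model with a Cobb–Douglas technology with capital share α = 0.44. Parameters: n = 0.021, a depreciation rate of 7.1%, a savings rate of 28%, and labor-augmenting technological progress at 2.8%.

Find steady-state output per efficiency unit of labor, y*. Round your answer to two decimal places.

Steady state requires s·f(k) = (n + g + δ)·k, i.e. s·k^α = (n + g + δ)·k.
Rearranging, k^(1−α) = s / (n + g + δ).
k^0.56 = 0.28 / (0.021 + 0.028 + 0.071) = 0.28 / 0.120 = 2.3333
k* = 2.3333^(1/0.56) ≈ 4.5404
y* = (k*)^α = 4.5404^0.44 ≈ 1.9459

y* ≈ 1.95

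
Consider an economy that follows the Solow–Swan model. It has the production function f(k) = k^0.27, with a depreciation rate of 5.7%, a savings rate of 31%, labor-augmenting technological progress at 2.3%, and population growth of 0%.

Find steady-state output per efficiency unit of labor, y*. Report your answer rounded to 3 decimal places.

y* = 1.650

In steady state, investment equals break-even investment: s·k^α = (n + g + δ)·k.
Dividing both sides by k: k^(1−α) = s / (n + g + δ).
k^0.73 = 0.31 / (0.000 + 0.023 + 0.057) = 0.31 / 0.080 = 3.8750
k* = 3.8750^(1/0.73) ≈ 6.3952
y* = (k*)^α = 6.3952^0.27 ≈ 1.6504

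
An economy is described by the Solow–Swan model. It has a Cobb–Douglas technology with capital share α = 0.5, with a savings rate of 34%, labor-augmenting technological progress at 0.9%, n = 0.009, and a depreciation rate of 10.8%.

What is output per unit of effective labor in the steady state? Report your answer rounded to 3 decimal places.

y* = 2.698

At the steady state, Δk = 0, so s·k^α = (n + g + δ)·k.
Dividing both sides by k: k^(1−α) = s / (n + g + δ).
k^0.5 = 0.34 / (0.009 + 0.009 + 0.108) = 0.34 / 0.126 = 2.6984
k* = 2.6984^(1/0.5) ≈ 7.2814
y* = (k*)^α = 7.2814^0.5 ≈ 2.6984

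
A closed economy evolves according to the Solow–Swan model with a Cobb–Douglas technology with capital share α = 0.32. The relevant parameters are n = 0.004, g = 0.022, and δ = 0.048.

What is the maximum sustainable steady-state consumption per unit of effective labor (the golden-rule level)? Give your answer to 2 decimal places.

At the golden rule, f'(k) = n + g + δ, so α·k^(α−1) = n + g + δ and k_gold = (α/(n + g + δ))^(1/(1−α)).
k_gold = (0.32/0.074)^(1/0.68) = 4.3243^1.4706 ≈ 8.6135
c_gold = f(k_gold) − (n + g + δ)·k_gold = 1.9919 − 0.074×8.6135 ≈ 1.3545

c_gold ≈ 1.35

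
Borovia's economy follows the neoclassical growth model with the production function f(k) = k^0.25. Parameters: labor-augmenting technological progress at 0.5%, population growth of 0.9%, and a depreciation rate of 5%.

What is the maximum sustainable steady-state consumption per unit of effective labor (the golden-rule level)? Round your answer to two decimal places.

At the golden rule, f'(k) = n + g + δ, so α·k^(α−1) = n + g + δ and k_gold = (α/(n + g + δ))^(1/(1−α)).
k_gold = (0.25/0.064)^(1/0.75) = 3.9063^1.3333 ≈ 6.1518
c_gold = f(k_gold) − (n + g + δ)·k_gold = 1.5749 − 0.064×6.1518 ≈ 1.1812

c_gold ≈ 1.18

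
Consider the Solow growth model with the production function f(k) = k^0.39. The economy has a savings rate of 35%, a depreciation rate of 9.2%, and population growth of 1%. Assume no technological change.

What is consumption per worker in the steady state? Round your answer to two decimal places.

Steady state requires s·f(k) = (n + δ)·k, i.e. s·k^α = (n + δ)·k.
Rearranging, k^(1−α) = s / (n + δ).
k^0.61 = 0.35 / (0.010 + 0.092) = 0.35 / 0.102 = 3.4314
k* = 3.4314^(1/0.61) ≈ 7.5478
y* = (k*)^α = 7.5478^0.39 ≈ 2.1996
c* = (1 − s)·y* = (1 − 0.35) × 2.1996 ≈ 1.4297

c* = 1.43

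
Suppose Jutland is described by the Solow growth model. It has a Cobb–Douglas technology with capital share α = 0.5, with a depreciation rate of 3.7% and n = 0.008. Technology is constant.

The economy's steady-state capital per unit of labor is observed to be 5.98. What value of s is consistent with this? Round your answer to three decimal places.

At the steady state, Δk = 0, so s·k^α = (n + δ)·k.
So s / (n + δ) = (k*)^(1−α) = 5.98^0.5 = 2.4454.
Therefore s = 2.4454 × (n + δ) = 2.4454 × 0.045 = 0.1100.

s ≈ 0.110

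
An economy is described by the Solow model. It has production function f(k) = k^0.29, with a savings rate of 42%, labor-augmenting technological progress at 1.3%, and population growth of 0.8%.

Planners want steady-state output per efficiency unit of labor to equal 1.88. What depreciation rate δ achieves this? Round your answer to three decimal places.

Steady state requires s·f(k) = (n + g + δ)·k, i.e. s·k^α = (n + g + δ)·k.
Since y* = [s/(n + g + δ)]^(α/(1−α)), we have s/(n + g + δ) = (y*)^((1−α)/α) = 1.88^2.4483 = 4.6905.
Therefore n + g + δ = s / 4.6905 = 0.42 / 4.6905 = 0.0895, so δ = 0.0895 − 0.021 = 0.0685.

δ ≈ 0.069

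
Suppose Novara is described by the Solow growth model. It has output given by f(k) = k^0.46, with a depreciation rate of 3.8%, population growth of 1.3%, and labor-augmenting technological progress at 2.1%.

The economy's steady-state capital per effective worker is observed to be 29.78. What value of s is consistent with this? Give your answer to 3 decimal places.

Steady state requires s·f(k) = (n + g + δ)·k, i.e. s·k^α = (n + g + δ)·k.
So s / (n + g + δ) = (k*)^(1−α) = 29.78^0.54 = 6.2506.
Therefore s = 6.2506 × (n + g + δ) = 6.2506 × 0.072 = 0.4500.

s ≈ 0.450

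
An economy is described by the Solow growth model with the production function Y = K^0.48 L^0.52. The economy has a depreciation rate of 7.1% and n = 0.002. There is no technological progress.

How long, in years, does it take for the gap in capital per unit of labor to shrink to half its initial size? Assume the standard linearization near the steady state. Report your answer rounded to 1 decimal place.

half-life ≈ 18.3 years

Near the steady state the convergence rate is λ = (1 − α)(n + δ).
λ = (1 − 0.48) × 0.073 = 0.52 × 0.073 = 0.03796
Half-life = ln 2 / λ = 0.6931 / 0.03796 ≈ 18.26 years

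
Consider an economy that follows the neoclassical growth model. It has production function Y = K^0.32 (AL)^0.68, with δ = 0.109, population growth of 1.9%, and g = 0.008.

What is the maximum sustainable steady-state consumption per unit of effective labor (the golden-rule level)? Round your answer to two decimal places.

c_gold ≈ 1.02

At the golden rule, f'(k) = n + g + δ, so α·k^(α−1) = n + g + δ and k_gold = (α/(n + g + δ))^(1/(1−α)).
k_gold = (0.32/0.136)^(1/0.68) = 2.3529^1.4706 ≈ 3.5195
c_gold = f(k_gold) − (n + g + δ)·k_gold = 1.4958 − 0.136×3.5195 ≈ 1.0171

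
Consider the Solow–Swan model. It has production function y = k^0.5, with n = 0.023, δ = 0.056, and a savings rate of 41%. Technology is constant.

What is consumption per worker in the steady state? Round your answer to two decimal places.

In steady state, investment equals break-even investment: s·k^α = (n + δ)·k.
Rearranging, k^(1−α) = s / (n + δ).
k^0.5 = 0.41 / (0.023 + 0.056) = 0.41 / 0.079 = 5.1899
k* = 5.1899^(1/0.5) ≈ 26.9351
y* = (k*)^α = 26.9351^0.5 ≈ 5.1899
c* = (1 − s)·y* = (1 − 0.41) × 5.1899 ≈ 3.0620

c* = 3.06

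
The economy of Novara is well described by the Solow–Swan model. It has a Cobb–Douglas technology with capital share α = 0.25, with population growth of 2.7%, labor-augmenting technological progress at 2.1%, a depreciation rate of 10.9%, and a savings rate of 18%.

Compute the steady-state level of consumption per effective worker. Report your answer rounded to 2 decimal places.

In steady state, investment equals break-even investment: s·k^α = (n + g + δ)·k.
Rearranging, k^(1−α) = s / (n + g + δ).
k^0.75 = 0.18 / (0.027 + 0.021 + 0.109) = 0.18 / 0.157 = 1.1465
k* = 1.1465^(1/0.75) ≈ 1.2000
y* = (k*)^α = 1.2000^0.25 ≈ 1.0466
c* = (1 − s)·y* = (1 − 0.18) × 1.0466 ≈ 0.8582

c* = 0.86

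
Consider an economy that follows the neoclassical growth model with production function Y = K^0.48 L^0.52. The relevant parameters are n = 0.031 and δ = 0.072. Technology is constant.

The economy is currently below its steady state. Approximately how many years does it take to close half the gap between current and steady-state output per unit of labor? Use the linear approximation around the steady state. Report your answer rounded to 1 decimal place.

Near the steady state the convergence rate is λ = (1 − α)(n + δ).
λ = (1 − 0.48) × 0.103 = 0.52 × 0.103 = 0.05356
Half-life = ln 2 / λ = 0.6931 / 0.05356 ≈ 12.94 years

about 12.9 years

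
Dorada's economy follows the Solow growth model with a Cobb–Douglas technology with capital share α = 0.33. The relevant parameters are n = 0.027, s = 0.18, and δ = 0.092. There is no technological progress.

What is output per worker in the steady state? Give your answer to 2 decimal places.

At the steady state, Δk = 0, so s·k^α = (n + δ)·k.
Dividing both sides by k: k^(1−α) = s / (n + δ).
k^0.67 = 0.18 / (0.027 + 0.092) = 0.18 / 0.119 = 1.5126
k* = 1.5126^(1/0.67) ≈ 1.8546
y* = (k*)^α = 1.8546^0.33 ≈ 1.2261

y* ≈ 1.23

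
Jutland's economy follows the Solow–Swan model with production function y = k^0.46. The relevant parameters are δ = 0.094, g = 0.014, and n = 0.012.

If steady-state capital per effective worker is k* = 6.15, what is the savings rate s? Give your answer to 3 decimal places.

s ≈ 0.320

In steady state, investment equals break-even investment: s·k^α = (n + g + δ)·k.
So s / (n + g + δ) = (k*)^(1−α) = 6.15^0.54 = 2.6668.
Therefore s = 2.6668 × (n + g + δ) = 2.6668 × 0.120 = 0.3200.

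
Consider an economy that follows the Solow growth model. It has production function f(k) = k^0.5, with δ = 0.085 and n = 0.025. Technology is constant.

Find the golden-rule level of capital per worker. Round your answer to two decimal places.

The golden rule sets f'(k) = n + δ, i.e. α·k^(α−1) = n + δ.
So k^(1−α) = α / (n + δ) = 0.5 / 0.110 = 4.5455.
k_gold = 4.5455^(1/0.5) ≈ 20.6616

k_gold ≈ 20.66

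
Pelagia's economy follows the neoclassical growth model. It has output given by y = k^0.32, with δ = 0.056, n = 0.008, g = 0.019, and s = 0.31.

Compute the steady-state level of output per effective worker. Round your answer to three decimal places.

At the steady state, Δk = 0, so s·k^α = (n + g + δ)·k.
Rearranging, k^(1−α) = s / (n + g + δ).
k^0.68 = 0.31 / (0.008 + 0.019 + 0.056) = 0.31 / 0.083 = 3.7349
k* = 3.7349^(1/0.68) ≈ 6.9436
y* = (k*)^α = 6.9436^0.32 ≈ 1.8591

y* = 1.859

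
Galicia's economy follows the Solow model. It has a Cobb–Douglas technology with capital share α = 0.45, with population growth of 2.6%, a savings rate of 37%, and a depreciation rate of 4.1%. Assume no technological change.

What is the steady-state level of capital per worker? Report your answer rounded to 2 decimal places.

k* = 22.35

At the steady state, Δk = 0, so s·k^α = (n + δ)·k.
Rearranging, k^(1−α) = s / (n + δ).
k^0.55 = 0.37 / (0.026 + 0.041) = 0.37 / 0.067 = 5.5224
k* = 5.5224^(1/0.55) ≈ 22.3524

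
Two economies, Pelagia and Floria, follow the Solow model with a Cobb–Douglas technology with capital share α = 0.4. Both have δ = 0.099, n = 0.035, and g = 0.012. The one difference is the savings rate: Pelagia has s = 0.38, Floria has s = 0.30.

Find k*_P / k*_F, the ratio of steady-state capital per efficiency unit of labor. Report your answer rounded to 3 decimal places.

Steady-state k* = [s/(n + g + δ)]^(1/(1−α)), so the ratio is [ (s_P/(n + g + δ)_P) / (s_F/(n + g + δ)_F) ]^1.6667.
s_P/(n + g + δ)_P = 0.38/0.146 = 2.6027; s_F/(n + g + δ)_F = 0.30/0.146 = 2.0548.
Ratio = (2.6027/2.0548)^1.6667 = 1.2666^1.6667 ≈ 1.4828

k*_P / k*_F ≈ 1.483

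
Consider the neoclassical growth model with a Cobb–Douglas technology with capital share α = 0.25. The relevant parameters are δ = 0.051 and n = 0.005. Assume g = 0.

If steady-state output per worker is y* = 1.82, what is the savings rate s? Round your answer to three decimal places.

s ≈ 0.338

In steady state, investment equals break-even investment: s·k^α = (n + δ)·k.
Since y* = [s/(n + δ)]^(α/(1−α)), we have s/(n + δ) = (y*)^((1−α)/α) = 1.82^3 = 6.0286.
Therefore s = 6.0286 × (n + δ) = 6.0286 × 0.056 = 0.3376.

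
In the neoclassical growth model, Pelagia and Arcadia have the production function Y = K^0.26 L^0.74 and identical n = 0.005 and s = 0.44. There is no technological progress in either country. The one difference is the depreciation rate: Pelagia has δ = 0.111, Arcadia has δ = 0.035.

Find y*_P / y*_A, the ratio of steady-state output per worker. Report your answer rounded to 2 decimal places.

Steady-state y* = [s/(n + δ)]^(α/(1−α)), so the ratio is [ (s_P/(n + δ)_P) / (s_A/(n + δ)_A) ]^0.3514.
s_P/(n + δ)_P = 0.44/0.116 = 3.7931; s_A/(n + δ)_A = 0.44/0.040 = 11.0000.
Ratio = (3.7931/11.0000)^0.3514 = 0.3448^0.3514 ≈ 0.6879

y*_P / y*_A ≈ 0.69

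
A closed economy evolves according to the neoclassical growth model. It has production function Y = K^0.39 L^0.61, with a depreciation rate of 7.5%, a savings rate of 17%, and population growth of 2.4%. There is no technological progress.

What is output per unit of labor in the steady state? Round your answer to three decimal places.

At the steady state, Δk = 0, so s·k^α = (n + δ)·k.
Dividing both sides by k: k^(1−α) = s / (n + δ).
k^0.61 = 0.17 / (0.024 + 0.075) = 0.17 / 0.099 = 1.7172
k* = 1.7172^(1/0.61) ≈ 2.4263
y* = (k*)^α = 2.4263^0.39 ≈ 1.4130

y* = 1.413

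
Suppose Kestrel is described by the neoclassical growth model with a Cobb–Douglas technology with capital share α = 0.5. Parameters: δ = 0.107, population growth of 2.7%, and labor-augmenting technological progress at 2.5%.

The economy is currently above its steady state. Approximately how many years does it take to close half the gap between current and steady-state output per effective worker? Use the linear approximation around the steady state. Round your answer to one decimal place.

Near the steady state the convergence rate is λ = (1 − α)(n + g + δ).
λ = (1 − 0.5) × 0.159 = 0.5 × 0.159 = 0.0795
Half-life = ln 2 / λ = 0.6931 / 0.0795 ≈ 8.72 years

t_½ ≈ 8.7 years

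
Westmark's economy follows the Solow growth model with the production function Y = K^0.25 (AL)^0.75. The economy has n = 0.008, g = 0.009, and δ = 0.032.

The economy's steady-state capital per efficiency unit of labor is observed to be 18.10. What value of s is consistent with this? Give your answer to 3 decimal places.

s ≈ 0.430

In steady state, investment equals break-even investment: s·k^α = (n + g + δ)·k.
So s / (n + g + δ) = (k*)^(1−α) = 18.10^0.75 = 8.7752.
Therefore s = 8.7752 × (n + g + δ) = 8.7752 × 0.049 = 0.4300.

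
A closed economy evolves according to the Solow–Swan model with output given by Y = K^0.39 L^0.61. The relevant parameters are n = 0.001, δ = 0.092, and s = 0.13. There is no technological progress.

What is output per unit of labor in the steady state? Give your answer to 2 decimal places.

In steady state, investment equals break-even investment: s·k^α = (n + δ)·k.
Rearranging, k^(1−α) = s / (n + δ).
k^0.61 = 0.13 / (0.001 + 0.092) = 0.13 / 0.093 = 1.3978
k* = 1.3978^(1/0.61) ≈ 1.7315
y* = (k*)^α = 1.7315^0.39 ≈ 1.2388

y* ≈ 1.24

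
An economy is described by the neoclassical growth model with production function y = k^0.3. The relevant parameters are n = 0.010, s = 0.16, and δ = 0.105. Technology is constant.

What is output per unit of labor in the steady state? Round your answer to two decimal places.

In steady state, investment equals break-even investment: s·k^α = (n + δ)·k.
Rearranging, k^(1−α) = s / (n + δ).
k^0.7 = 0.16 / (0.010 + 0.105) = 0.16 / 0.115 = 1.3913
k* = 1.3913^(1/0.7) ≈ 1.6028
y* = (k*)^α = 1.6028^0.3 ≈ 1.1520

y* ≈ 1.15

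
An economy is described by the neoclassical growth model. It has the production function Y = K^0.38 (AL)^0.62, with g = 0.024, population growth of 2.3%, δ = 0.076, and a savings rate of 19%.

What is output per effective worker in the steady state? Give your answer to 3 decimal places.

y* = 1.305

Steady state requires s·f(k) = (n + g + δ)·k, i.e. s·k^α = (n + g + δ)·k.
Rearranging, k^(1−α) = s / (n + g + δ).
k^0.62 = 0.19 / (0.023 + 0.024 + 0.076) = 0.19 / 0.123 = 1.5447
k* = 1.5447^(1/0.62) ≈ 2.0164
y* = (k*)^α = 2.0164^0.38 ≈ 1.3054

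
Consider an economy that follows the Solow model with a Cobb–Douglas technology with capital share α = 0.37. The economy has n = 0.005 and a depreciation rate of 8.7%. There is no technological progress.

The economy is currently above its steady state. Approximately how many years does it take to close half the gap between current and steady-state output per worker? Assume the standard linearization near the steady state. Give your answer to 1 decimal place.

Near the steady state the convergence rate is λ = (1 − α)(n + δ).
λ = (1 − 0.37) × 0.092 = 0.63 × 0.092 = 0.05796
Half-life = ln 2 / λ = 0.6931 / 0.05796 ≈ 11.96 years

about 12.0 years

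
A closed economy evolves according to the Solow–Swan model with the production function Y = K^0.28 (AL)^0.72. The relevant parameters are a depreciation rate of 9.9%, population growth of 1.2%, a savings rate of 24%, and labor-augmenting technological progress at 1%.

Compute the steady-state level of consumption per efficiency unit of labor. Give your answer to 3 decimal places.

c* ≈ 0.992

In steady state, investment equals break-even investment: s·k^α = (n + g + δ)·k.
Dividing both sides by k: k^(1−α) = s / (n + g + δ).
k^0.72 = 0.24 / (0.012 + 0.010 + 0.099) = 0.24 / 0.121 = 1.9835
k* = 1.9835^(1/0.72) ≈ 2.5888
y* = (k*)^α = 2.5888^0.28 ≈ 1.3052
c* = (1 − s)·y* = (1 − 0.24) × 1.3052 ≈ 0.9920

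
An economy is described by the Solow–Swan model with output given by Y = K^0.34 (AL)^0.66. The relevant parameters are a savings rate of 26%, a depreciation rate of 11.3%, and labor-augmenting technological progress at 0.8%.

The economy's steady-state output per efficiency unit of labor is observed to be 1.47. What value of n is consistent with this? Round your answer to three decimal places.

At the steady state, Δk = 0, so s·k^α = (n + g + δ)·k.
Since y* = [s/(n + g + δ)]^(α/(1−α)), we have s/(n + g + δ) = (y*)^((1−α)/α) = 1.47^1.9412 = 2.1125.
Therefore n + g + δ = s / 2.1125 = 0.26 / 2.1125 = 0.1231, so n = 0.1231 − 0.121 = 0.0021.

n ≈ 0.002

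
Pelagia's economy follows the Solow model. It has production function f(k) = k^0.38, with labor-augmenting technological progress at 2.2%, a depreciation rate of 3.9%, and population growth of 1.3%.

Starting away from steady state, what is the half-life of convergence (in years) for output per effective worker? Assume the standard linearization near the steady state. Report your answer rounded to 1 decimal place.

Near the steady state the convergence rate is λ = (1 − α)(n + g + δ).
λ = (1 − 0.38) × 0.074 = 0.62 × 0.074 = 0.04588
Half-life = ln 2 / λ = 0.6931 / 0.04588 ≈ 15.11 years

half-life ≈ 15.1 years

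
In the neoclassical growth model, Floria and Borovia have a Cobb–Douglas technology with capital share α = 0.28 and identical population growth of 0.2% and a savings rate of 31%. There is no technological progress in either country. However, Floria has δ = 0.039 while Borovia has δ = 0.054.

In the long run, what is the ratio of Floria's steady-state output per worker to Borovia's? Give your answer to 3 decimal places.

Steady-state y* = [s/(n + δ)]^(α/(1−α)), so the ratio is [ (s_F/(n + δ)_F) / (s_B/(n + δ)_B) ]^0.3889.
s_F/(n + δ)_F = 0.31/0.041 = 7.5610; s_B/(n + δ)_B = 0.31/0.056 = 5.5357.
Ratio = (7.5610/5.5357)^0.3889 = 1.3659^0.3889 ≈ 1.1289

ratio ≈ 1.129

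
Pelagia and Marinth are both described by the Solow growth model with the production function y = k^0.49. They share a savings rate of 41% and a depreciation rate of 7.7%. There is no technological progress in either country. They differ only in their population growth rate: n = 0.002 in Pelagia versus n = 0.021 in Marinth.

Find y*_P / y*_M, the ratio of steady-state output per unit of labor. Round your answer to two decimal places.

Steady-state y* = [s/(n + δ)]^(α/(1−α)), so the ratio is [ (s_P/(n + δ)_P) / (s_M/(n + δ)_M) ]^0.9608.
s_P/(n + δ)_P = 0.41/0.079 = 5.1899; s_M/(n + δ)_M = 0.41/0.098 = 4.1837.
Ratio = (5.1899/4.1837)^0.9608 = 1.2405^0.9608 ≈ 1.2301

y*_P / y*_M ≈ 1.23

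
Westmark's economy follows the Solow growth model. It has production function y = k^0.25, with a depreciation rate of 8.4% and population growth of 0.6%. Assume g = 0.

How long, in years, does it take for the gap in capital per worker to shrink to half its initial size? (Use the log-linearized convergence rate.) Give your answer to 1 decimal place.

Near the steady state the convergence rate is λ = (1 − α)(n + δ).
λ = (1 − 0.25) × 0.090 = 0.75 × 0.090 = 0.0675
Half-life = ln 2 / λ = 0.6931 / 0.0675 ≈ 10.27 years

t_½ ≈ 10.3 years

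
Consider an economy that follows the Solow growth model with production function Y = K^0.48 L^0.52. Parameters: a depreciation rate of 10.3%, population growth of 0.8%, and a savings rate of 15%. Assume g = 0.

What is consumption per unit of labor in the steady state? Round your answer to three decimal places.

c* = 1.122

In steady state, investment equals break-even investment: s·k^α = (n + δ)·k.
Dividing both sides by k: k^(1−α) = s / (n + δ).
k^0.52 = 0.15 / (0.008 + 0.103) = 0.15 / 0.111 = 1.3514
k* = 1.3514^(1/0.52) ≈ 1.7845
y* = (k*)^α = 1.7845^0.48 ≈ 1.3205
c* = (1 − s)·y* = (1 − 0.15) × 1.3205 ≈ 1.1224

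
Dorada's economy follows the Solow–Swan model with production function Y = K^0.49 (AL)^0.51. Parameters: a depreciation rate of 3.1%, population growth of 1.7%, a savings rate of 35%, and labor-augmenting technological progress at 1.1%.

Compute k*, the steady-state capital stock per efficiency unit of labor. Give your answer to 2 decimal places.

k* = 32.82

In steady state, investment equals break-even investment: s·k^α = (n + g + δ)·k.
Dividing both sides by k: k^(1−α) = s / (n + g + δ).
k^0.51 = 0.35 / (0.017 + 0.011 + 0.031) = 0.35 / 0.059 = 5.9322
k* = 5.9322^(1/0.51) ≈ 32.8178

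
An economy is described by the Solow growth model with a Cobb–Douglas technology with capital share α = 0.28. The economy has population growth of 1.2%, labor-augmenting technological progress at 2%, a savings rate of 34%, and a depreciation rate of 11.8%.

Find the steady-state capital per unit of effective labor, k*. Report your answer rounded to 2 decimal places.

k* = 3.12

At the steady state, Δk = 0, so s·k^α = (n + g + δ)·k.
Dividing both sides by k: k^(1−α) = s / (n + g + δ).
k^0.72 = 0.34 / (0.012 + 0.020 + 0.118) = 0.34 / 0.150 = 2.2667
k* = 2.2667^(1/0.72) ≈ 3.1160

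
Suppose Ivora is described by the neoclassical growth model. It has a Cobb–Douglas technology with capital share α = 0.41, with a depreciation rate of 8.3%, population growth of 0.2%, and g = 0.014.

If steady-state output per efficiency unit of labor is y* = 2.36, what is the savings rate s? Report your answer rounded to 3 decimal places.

Steady state requires s·f(k) = (n + g + δ)·k, i.e. s·k^α = (n + g + δ)·k.
Since y* = [s/(n + g + δ)]^(α/(1−α)), we have s/(n + g + δ) = (y*)^((1−α)/α) = 2.36^1.439 = 3.4405.
Therefore s = 3.4405 × (n + g + δ) = 3.4405 × 0.099 = 0.3406.

s ≈ 0.341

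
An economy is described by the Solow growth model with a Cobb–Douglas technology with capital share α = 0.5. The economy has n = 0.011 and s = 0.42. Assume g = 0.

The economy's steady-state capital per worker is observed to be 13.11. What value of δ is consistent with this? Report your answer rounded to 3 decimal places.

δ ≈ 0.105

Steady state requires s·f(k) = (n + δ)·k, i.e. s·k^α = (n + δ)·k.
So s / (n + δ) = (k*)^(1−α) = 13.11^0.5 = 3.6208.
Therefore n + δ = s / 3.6208 = 0.42 / 3.6208 = 0.1160, so δ = 0.1160 − 0.011 = 0.1050.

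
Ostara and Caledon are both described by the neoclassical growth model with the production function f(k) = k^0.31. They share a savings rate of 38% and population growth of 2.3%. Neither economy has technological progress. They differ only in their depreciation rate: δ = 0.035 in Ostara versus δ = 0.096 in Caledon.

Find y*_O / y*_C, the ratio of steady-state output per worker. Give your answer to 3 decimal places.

Steady-state y* = [s/(n + δ)]^(α/(1−α)), so the ratio is [ (s_O/(n + δ)_O) / (s_C/(n + δ)_C) ]^0.4493.
s_O/(n + δ)_O = 0.38/0.058 = 6.5517; s_C/(n + δ)_C = 0.38/0.119 = 3.1933.
Ratio = (6.5517/3.1933)^0.4493 = 2.0517^0.4493 ≈ 1.3811

ratio ≈ 1.381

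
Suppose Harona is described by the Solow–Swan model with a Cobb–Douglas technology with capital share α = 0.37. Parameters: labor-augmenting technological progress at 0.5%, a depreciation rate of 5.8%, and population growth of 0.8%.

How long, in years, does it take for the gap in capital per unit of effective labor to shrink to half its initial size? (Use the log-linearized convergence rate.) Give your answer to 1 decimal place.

Near the steady state the convergence rate is λ = (1 − α)(n + g + δ).
λ = (1 − 0.37) × 0.071 = 0.63 × 0.071 = 0.04473
Half-life = ln 2 / λ = 0.6931 / 0.04473 ≈ 15.50 years

t_½ ≈ 15.5 years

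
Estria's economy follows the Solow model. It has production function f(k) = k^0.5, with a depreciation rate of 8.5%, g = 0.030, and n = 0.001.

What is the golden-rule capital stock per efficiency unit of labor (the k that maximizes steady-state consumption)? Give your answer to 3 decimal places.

The golden rule sets f'(k) = n + g + δ, i.e. α·k^(α−1) = n + g + δ.
So k^(1−α) = α / (n + g + δ) = 0.5 / 0.116 = 4.3103.
k_gold = 4.3103^(1/0.5) ≈ 18.5787

k_gold ≈ 18.579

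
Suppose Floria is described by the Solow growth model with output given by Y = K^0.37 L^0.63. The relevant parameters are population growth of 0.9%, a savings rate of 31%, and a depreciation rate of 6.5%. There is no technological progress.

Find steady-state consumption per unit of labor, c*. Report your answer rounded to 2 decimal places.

Steady state requires s·f(k) = (n + δ)·k, i.e. s·k^α = (n + δ)·k.
Dividing both sides by k: k^(1−α) = s / (n + δ).
k^0.63 = 0.31 / (0.009 + 0.065) = 0.31 / 0.074 = 4.1892
k* = 4.1892^(1/0.63) ≈ 9.7165
y* = (k*)^α = 9.7165^0.37 ≈ 2.3194
c* = (1 − s)·y* = (1 − 0.31) × 2.3194 ≈ 1.6004

c* = 1.60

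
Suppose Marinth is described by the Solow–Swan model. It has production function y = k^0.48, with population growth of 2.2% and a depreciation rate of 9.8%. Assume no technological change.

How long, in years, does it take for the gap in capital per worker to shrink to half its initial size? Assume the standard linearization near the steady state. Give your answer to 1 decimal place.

Near the steady state the convergence rate is λ = (1 − α)(n + δ).
λ = (1 − 0.48) × 0.120 = 0.52 × 0.120 = 0.0624
Half-life = ln 2 / λ = 0.6931 / 0.0624 ≈ 11.11 years

t_½ ≈ 11.1 years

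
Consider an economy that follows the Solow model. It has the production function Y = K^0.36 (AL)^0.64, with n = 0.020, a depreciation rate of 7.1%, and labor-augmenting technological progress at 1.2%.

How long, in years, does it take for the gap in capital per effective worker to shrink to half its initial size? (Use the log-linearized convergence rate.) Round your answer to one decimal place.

about 10.5 years

Near the steady state the convergence rate is λ = (1 − α)(n + g + δ).
λ = (1 − 0.36) × 0.103 = 0.64 × 0.103 = 0.06592
Half-life = ln 2 / λ = 0.6931 / 0.06592 ≈ 10.51 years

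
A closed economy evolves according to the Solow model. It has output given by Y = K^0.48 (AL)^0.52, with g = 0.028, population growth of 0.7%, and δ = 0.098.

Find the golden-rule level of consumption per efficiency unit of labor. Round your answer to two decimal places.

c_gold ≈ 1.70

At the golden rule, f'(k) = n + g + δ, so α·k^(α−1) = n + g + δ and k_gold = (α/(n + g + δ))^(1/(1−α)).
k_gold = (0.48/0.133)^(1/0.52) = 3.6090^1.9231 ≈ 11.8008
c_gold = f(k_gold) − (n + g + δ)·k_gold = 3.2698 − 0.133×11.8008 ≈ 1.7003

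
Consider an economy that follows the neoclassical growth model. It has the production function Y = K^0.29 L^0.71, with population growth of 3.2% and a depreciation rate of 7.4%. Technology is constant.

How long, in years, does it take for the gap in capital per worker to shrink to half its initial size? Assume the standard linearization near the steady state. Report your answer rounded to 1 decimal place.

Near the steady state the convergence rate is λ = (1 − α)(n + δ).
λ = (1 − 0.29) × 0.106 = 0.71 × 0.106 = 0.07526
Half-life = ln 2 / λ = 0.6931 / 0.07526 ≈ 9.21 years

about 9.2 years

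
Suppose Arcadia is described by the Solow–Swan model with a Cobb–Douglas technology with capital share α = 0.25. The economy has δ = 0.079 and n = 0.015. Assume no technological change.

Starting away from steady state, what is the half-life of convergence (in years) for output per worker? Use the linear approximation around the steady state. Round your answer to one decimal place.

Near the steady state the convergence rate is λ = (1 − α)(n + δ).
λ = (1 − 0.25) × 0.094 = 0.75 × 0.094 = 0.0705
Half-life = ln 2 / λ = 0.6931 / 0.0705 ≈ 9.83 years

t_½ ≈ 9.8 years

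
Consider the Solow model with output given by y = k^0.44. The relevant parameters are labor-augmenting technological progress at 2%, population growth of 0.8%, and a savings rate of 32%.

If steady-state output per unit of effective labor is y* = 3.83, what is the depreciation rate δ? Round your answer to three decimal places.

δ ≈ 0.030

At the steady state, Δk = 0, so s·k^α = (n + g + δ)·k.
Since y* = [s/(n + g + δ)]^(α/(1−α)), we have s/(n + g + δ) = (y*)^((1−α)/α) = 3.83^1.2727 = 5.5238.
Therefore n + g + δ = s / 5.5238 = 0.32 / 5.5238 = 0.0579, so δ = 0.0579 − 0.028 = 0.0299.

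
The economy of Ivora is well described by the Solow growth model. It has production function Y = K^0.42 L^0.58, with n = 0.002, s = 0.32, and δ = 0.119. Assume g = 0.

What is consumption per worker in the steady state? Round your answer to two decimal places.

In steady state, investment equals break-even investment: s·k^α = (n + δ)·k.
Rearranging, k^(1−α) = s / (n + δ).
k^0.58 = 0.32 / (0.002 + 0.119) = 0.32 / 0.121 = 2.6446
k* = 2.6446^(1/0.58) ≈ 5.3482
y* = (k*)^α = 5.3482^0.42 ≈ 2.0223
c* = (1 − s)·y* = (1 − 0.32) × 2.0223 ≈ 1.3752

c* = 1.38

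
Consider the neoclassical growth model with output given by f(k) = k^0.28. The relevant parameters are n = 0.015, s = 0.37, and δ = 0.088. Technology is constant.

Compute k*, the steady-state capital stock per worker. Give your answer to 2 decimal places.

Steady state requires s·f(k) = (n + δ)·k, i.e. s·k^α = (n + δ)·k.
Dividing both sides by k: k^(1−α) = s / (n + δ).
k^0.72 = 0.37 / (0.015 + 0.088) = 0.37 / 0.103 = 3.5922
k* = 3.5922^(1/0.72) ≈ 5.9066

k* ≈ 5.91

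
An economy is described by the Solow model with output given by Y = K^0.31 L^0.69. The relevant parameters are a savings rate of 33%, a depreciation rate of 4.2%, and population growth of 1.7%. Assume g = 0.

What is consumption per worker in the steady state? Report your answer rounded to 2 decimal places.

c* = 1.45

At the steady state, Δk = 0, so s·k^α = (n + δ)·k.
Rearranging, k^(1−α) = s / (n + δ).
k^0.69 = 0.33 / (0.017 + 0.042) = 0.33 / 0.059 = 5.5932
k* = 5.5932^(1/0.69) ≈ 12.1218
y* = (k*)^α = 12.1218^0.31 ≈ 2.1672
c* = (1 − s)·y* = (1 − 0.33) × 2.1672 ≈ 1.4520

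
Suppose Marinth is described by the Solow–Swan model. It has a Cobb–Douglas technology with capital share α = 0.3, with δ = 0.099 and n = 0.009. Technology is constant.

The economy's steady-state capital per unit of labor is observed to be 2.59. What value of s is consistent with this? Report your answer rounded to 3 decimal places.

s ≈ 0.210

Steady state requires s·f(k) = (n + δ)·k, i.e. s·k^α = (n + δ)·k.
So s / (n + δ) = (k*)^(1−α) = 2.59^0.7 = 1.9467.
Therefore s = 1.9467 × (n + δ) = 1.9467 × 0.108 = 0.2102.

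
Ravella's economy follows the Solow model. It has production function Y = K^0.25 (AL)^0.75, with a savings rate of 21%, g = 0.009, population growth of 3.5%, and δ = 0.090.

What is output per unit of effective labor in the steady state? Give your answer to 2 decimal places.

At the steady state, Δk = 0, so s·k^α = (n + g + δ)·k.
Dividing both sides by k: k^(1−α) = s / (n + g + δ).
k^0.75 = 0.21 / (0.035 + 0.009 + 0.090) = 0.21 / 0.134 = 1.5672
k* = 1.5672^(1/0.75) ≈ 1.8204
y* = (k*)^α = 1.8204^0.25 ≈ 1.1616

y* ≈ 1.16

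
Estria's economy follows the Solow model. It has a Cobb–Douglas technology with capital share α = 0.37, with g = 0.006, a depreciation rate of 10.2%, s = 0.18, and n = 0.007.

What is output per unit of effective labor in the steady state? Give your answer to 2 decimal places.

In steady state, investment equals break-even investment: s·k^α = (n + g + δ)·k.
Dividing both sides by k: k^(1−α) = s / (n + g + δ).
k^0.63 = 0.18 / (0.007 + 0.006 + 0.102) = 0.18 / 0.115 = 1.5652
k* = 1.5652^(1/0.63) ≈ 2.0363
y* = (k*)^α = 2.0363^0.37 ≈ 1.3010

y* ≈ 1.30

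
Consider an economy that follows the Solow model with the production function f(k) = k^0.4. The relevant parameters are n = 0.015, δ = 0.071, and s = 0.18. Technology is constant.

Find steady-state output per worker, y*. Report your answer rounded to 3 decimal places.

y* = 1.636

In steady state, investment equals break-even investment: s·k^α = (n + δ)·k.
Dividing both sides by k: k^(1−α) = s / (n + δ).
k^0.6 = 0.18 / (0.015 + 0.071) = 0.18 / 0.086 = 2.0930
k* = 2.0930^(1/0.6) ≈ 3.4246
y* = (k*)^α = 3.4246^0.4 ≈ 1.6362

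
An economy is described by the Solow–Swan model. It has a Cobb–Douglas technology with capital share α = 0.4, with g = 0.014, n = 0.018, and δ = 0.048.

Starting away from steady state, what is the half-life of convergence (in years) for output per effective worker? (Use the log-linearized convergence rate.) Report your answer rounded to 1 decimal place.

Near the steady state the convergence rate is λ = (1 − α)(n + g + δ).
λ = (1 − 0.4) × 0.080 = 0.6 × 0.080 = 0.0480
Half-life = ln 2 / λ = 0.6931 / 0.0480 ≈ 14.44 years

about 14.4 years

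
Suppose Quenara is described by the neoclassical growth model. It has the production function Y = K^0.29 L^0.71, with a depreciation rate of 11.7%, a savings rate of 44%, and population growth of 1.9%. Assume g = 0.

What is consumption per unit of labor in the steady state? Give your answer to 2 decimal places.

c* ≈ 0.90

In steady state, investment equals break-even investment: s·k^α = (n + δ)·k.
Dividing both sides by k: k^(1−α) = s / (n + δ).
k^0.71 = 0.44 / (0.019 + 0.117) = 0.44 / 0.136 = 3.2353
k* = 3.2353^(1/0.71) ≈ 5.2262
y* = (k*)^α = 5.2262^0.29 ≈ 1.6154
c* = (1 − s)·y* = (1 − 0.44) × 1.6154 ≈ 0.9046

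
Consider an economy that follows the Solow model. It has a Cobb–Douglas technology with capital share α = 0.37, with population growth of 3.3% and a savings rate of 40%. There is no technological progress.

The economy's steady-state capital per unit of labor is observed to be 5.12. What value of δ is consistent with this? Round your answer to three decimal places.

At the steady state, Δk = 0, so s·k^α = (n + δ)·k.
So s / (n + δ) = (k*)^(1−α) = 5.12^0.63 = 2.7980.
Therefore n + δ = s / 2.7980 = 0.40 / 2.7980 = 0.1430, so δ = 0.1430 − 0.033 = 0.1100.

δ ≈ 0.110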